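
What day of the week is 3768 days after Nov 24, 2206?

Wednesday

First find the weekday of Nov 24, 2206. Doomsday rule: the anchor day for the 2200s is Friday. For year 06: 6÷12 = 0 r 6, and 6÷4 = 1, so 0+6+1 = 7.
Friday + 7 ≡ Friday — that's 2206's doomsday.
In November the doomsday date is Nov 7.
Nov 24 is 17 days after Nov 7; 17 mod 7 = 3, so Friday + 3 = Monday.
3768 mod 7 = 2, so 3768 days after a Monday is Monday + 2 = Wednesday.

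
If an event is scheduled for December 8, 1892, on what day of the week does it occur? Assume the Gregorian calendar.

Thursday

Doomsday rule: the anchor day for the 1800s is Friday. For year 92: 92÷12 = 7 r 8, and 8÷4 = 2, so 7+8+2 = 17.
Friday + 17 ≡ Monday — that's 1892's doomsday.
In December the doomsday date is Dec 12.
Dec 8 is 4 days before Dec 12; 4 mod 7 = 4, so Monday − 4 = Thursday.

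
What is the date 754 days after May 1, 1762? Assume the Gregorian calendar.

May 24, 1764

+365 (one year) → May 1, 1763 (389 left).
May has 31 days: +31 → Jun 1, 1763 (358 left).
Jun has 30 days: +30 → Jul 1, 1763 (328 left).
Jul has 31 days: +31 → Aug 1, 1763 (297 left).
Aug has 31 days: +31 → Sep 1, 1763 (266 left).
Sep has 30 days: +30 → Oct 1, 1763 (236 left).
Oct has 31 days: +31 → Nov 1, 1763 (205 left).
Nov has 30 days: +30 → Dec 1, 1763 (175 left).
Dec has 31 days: +31 → Jan 1, 1764 (144 left).
Jan has 31 days: +31 → Feb 1, 1764 (113 left).
Feb has 29 days: +29 → Mar 1, 1764 (84 left).
Mar has 31 days: +31 → Apr 1, 1764 (53 left).
Apr has 30 days: +30 → May 1, 1764 (23 left).
+23 → May 24, 1764.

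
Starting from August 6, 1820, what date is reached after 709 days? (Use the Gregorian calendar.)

July 16, 1822

+365 (one year) → Aug 6, 1821 (344 left).
Aug has 31 days: +26 → Sep 1, 1821 (318 left).
Sep has 30 days: +30 → Oct 1, 1821 (288 left).
Oct has 31 days: +31 → Nov 1, 1821 (257 left).
Nov has 30 days: +30 → Dec 1, 1821 (227 left).
Dec has 31 days: +31 → Jan 1, 1822 (196 left).
Jan has 31 days: +31 → Feb 1, 1822 (165 left).
Feb has 28 days: +28 → Mar 1, 1822 (137 left).
Mar has 31 days: +31 → Apr 1, 1822 (106 left).
Apr has 30 days: +30 → May 1, 1822 (76 left).
May has 31 days: +31 → Jun 1, 1822 (45 left).
Jun has 30 days: +30 → Jul 1, 1822 (15 left).
+15 → Jul 16, 1822.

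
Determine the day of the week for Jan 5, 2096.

Doomsday rule: the anchor day for the 2000s is Tuesday. For year 96: 96÷12 = 8 r 0, and 0÷4 = 0, so 8+0+0 = 8.
Tuesday + 8 ≡ Wednesday — that's 2096's doomsday.
In January the doomsday date is Jan 4 (2096 is a leap year (divisible by 4)).
Jan 5 is 1 day after Jan 4; 1 mod 7 = 1, so Wednesday + 1 = Thursday.

Thursday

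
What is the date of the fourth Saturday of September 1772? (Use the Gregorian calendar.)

September 1, 1772 is a Tuesday.
The first Saturday is therefore September 5 (4 days later).
The fourth Saturday is 5 + 3×7 = September 26.

September 26, 1772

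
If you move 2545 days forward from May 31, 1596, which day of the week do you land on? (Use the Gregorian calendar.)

Tuesday

May 31, 1596 is a Friday.
2545 mod 7 = 4, so 2545 days after a Friday is Friday + 4 = Tuesday.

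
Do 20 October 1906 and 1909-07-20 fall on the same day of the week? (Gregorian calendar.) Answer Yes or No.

From Oct 20, 1906 to Jul 20, 1909 is 1004 days.
1004 mod 7 = 3, so they are different weekdays.
(Oct 20, 1906 is a Saturday; Jul 20, 1909 is a Tuesday.)

No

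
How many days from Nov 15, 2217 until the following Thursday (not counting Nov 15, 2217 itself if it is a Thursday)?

5

Nov 15, 2217 is a Saturday.
From Saturday to the next Thursday is 5 days.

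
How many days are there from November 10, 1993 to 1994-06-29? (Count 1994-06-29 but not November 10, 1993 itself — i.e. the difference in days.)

231

Nov 10, 1993 → Dec 10, 1993: 30 days (November has 30).
Dec 10, 1993 → Jan 10, 1994: 31 days (December has 31).
Jan 10, 1994 → Feb 10, 1994: 31 days (January has 31).
Feb 10, 1994 → Mar 10, 1994: 28 days (February has 28).
Mar 10, 1994 → Apr 10, 1994: 31 days (March has 31).
Apr 10, 1994 → May 10, 1994: 30 days (April has 30).
May 10, 1994 → Jun 10, 1994: 31 days (May has 31).
Jun 10, 1994 → Jun 29, 1994: 19 days.
Total: 231 days.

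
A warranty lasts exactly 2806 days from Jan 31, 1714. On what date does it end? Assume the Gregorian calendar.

+365 (one year) → Jan 31, 1715 (2441 left).
+365 (one year) → Jan 31, 1716 (2076 left).
+366 (one year; includes Feb 29, 1716) → Jan 31, 1717 (1710 left).
+365 (one year) → Jan 31, 1718 (1345 left).
+365 (one year) → Jan 31, 1719 (980 left).
+365 (one year) → Jan 31, 1720 (615 left).
+366 (one year; includes Feb 29, 1720) → Jan 31, 1721 (249 left).
Jan has 31 days: +1 → Feb 1, 1721 (248 left).
Feb has 28 days: +28 → Mar 1, 1721 (220 left).
Mar has 31 days: +31 → Apr 1, 1721 (189 left).
Apr has 30 days: +30 → May 1, 1721 (159 left).
May has 31 days: +31 → Jun 1, 1721 (128 left).
Jun has 30 days: +30 → Jul 1, 1721 (98 left).
Jul has 31 days: +31 → Aug 1, 1721 (67 left).
Aug has 31 days: +31 → Sep 1, 1721 (36 left).
Sep has 30 days: +30 → Oct 1, 1721 (6 left).
+6 → Oct 7, 1721.

October 7, 1721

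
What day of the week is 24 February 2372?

Doomsday rule: the anchor day for the 2300s is Wednesday. For year 72: 72÷12 = 6 r 0, and 0÷4 = 0, so 6+0+0 = 6.
Wednesday + 6 ≡ Tuesday — that's 2372's doomsday.
In February the doomsday date is Feb 29 (2372 is a leap year (divisible by 4)).
Feb 24 is 5 days before Feb 29; 5 mod 7 = 5, so Tuesday − 5 = Thursday.

Thursday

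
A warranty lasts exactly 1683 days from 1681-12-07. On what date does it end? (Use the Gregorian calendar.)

July 17, 1686

+365 (one year) → Dec 7, 1682 (1318 left).
+365 (one year) → Dec 7, 1683 (953 left).
+366 (one year; includes Feb 29, 1684) → Dec 7, 1684 (587 left).
+365 (one year) → Dec 7, 1685 (222 left).
Dec has 31 days: +25 → Jan 1, 1686 (197 left).
Jan has 31 days: +31 → Feb 1, 1686 (166 left).
Feb has 28 days: +28 → Mar 1, 1686 (138 left).
Mar has 31 days: +31 → Apr 1, 1686 (107 left).
Apr has 30 days: +30 → May 1, 1686 (77 left).
May has 31 days: +31 → Jun 1, 1686 (46 left).
Jun has 30 days: +30 → Jul 1, 1686 (16 left).
+16 → Jul 17, 1686.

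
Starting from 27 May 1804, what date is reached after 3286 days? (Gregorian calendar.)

May 26, 1813

+365 (one year) → May 27, 1805 (2921 left).
+365 (one year) → May 27, 1806 (2556 left).
+365 (one year) → May 27, 1807 (2191 left).
+366 (one year; includes Feb 29, 1808) → May 27, 1808 (1825 left).
+365 (one year) → May 27, 1809 (1460 left).
+365 (one year) → May 27, 1810 (1095 left).
+365 (one year) → May 27, 1811 (730 left).
+366 (one year; includes Feb 29, 1812) → May 27, 1812 (364 left).
May has 31 days: +5 → Jun 1, 1812 (359 left).
Jun has 30 days: +30 → Jul 1, 1812 (329 left).
Jul has 31 days: +31 → Aug 1, 1812 (298 left).
Aug has 31 days: +31 → Sep 1, 1812 (267 left).
Sep has 30 days: +30 → Oct 1, 1812 (237 left).
Oct has 31 days: +31 → Nov 1, 1812 (206 left).
Nov has 30 days: +30 → Dec 1, 1812 (176 left).
Dec has 31 days: +31 → Jan 1, 1813 (145 left).
Jan has 31 days: +31 → Feb 1, 1813 (114 left).
Feb has 28 days: +28 → Mar 1, 1813 (86 left).
Mar has 31 days: +31 → Apr 1, 1813 (55 left).
Apr has 30 days: +30 → May 1, 1813 (25 left).
+25 → May 26, 1813.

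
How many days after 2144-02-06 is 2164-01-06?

7274

Feb 6, 2144 → Feb 6, 2145: 366 days (Feb 29, 2144 is in that span).
Feb 6, 2145 → Feb 6, 2146: 365 days.
Feb 6, 2146 → Feb 6, 2147: 365 days.
Feb 6, 2147 → Feb 6, 2148: 365 days.
Feb 6, 2148 → Feb 6, 2149: 366 days (Feb 29, 2148 is in that span).
Feb 6, 2149 → Feb 6, 2150: 365 days.
Feb 6, 2150 → Feb 6, 2151: 365 days.
Feb 6, 2151 → Feb 6, 2152: 365 days.
Feb 6, 2152 → Feb 6, 2153: 366 days (Feb 29, 2152 is in that span).
Feb 6, 2153 → Feb 6, 2154: 365 days.
Feb 6, 2154 → Feb 6, 2155: 365 days.
Feb 6, 2155 → Feb 6, 2156: 365 days.
Feb 6, 2156 → Feb 6, 2157: 366 days (Feb 29, 2156 is in that span).
Feb 6, 2157 → Feb 6, 2158: 365 days.
Feb 6, 2158 → Feb 6, 2159: 365 days.
Feb 6, 2159 → Feb 6, 2160: 365 days.
Feb 6, 2160 → Feb 6, 2161: 366 days (Feb 29, 2160 is in that span).
Feb 6, 2161 → Feb 6, 2162: 365 days.
Feb 6, 2162 → Feb 6, 2163: 365 days.
Feb 6, 2163 → Mar 6, 2163: 28 days (February has 28).
Mar 6, 2163 → Apr 6, 2163: 31 days (March has 31).
Apr 6, 2163 → May 6, 2163: 30 days (April has 30).
May 6, 2163 → Jun 6, 2163: 31 days (May has 31).
Jun 6, 2163 → Jul 6, 2163: 30 days (June has 30).
Jul 6, 2163 → Aug 6, 2163: 31 days (July has 31).
Aug 6, 2163 → Sep 6, 2163: 31 days (August has 31).
Sep 6, 2163 → Oct 6, 2163: 30 days (September has 30).
Oct 6, 2163 → Nov 6, 2163: 31 days (October has 31).
Nov 6, 2163 → Dec 6, 2163: 30 days (November has 30).
Dec 6, 2163 → Jan 6, 2164: 31 days.
Total: 7274 days.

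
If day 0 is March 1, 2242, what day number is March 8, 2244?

738

Mar 1, 2242 → Mar 1, 2243: 365 days.
Mar 1, 2243 → Apr 1, 2243: 31 days (March has 31).
Apr 1, 2243 → May 1, 2243: 30 days (April has 30).
May 1, 2243 → Jun 1, 2243: 31 days (May has 31).
Jun 1, 2243 → Jul 1, 2243: 30 days (June has 30).
Jul 1, 2243 → Aug 1, 2243: 31 days (July has 31).
Aug 1, 2243 → Sep 1, 2243: 31 days (August has 31).
Sep 1, 2243 → Oct 1, 2243: 30 days (September has 30).
Oct 1, 2243 → Nov 1, 2243: 31 days (October has 31).
Nov 1, 2243 → Dec 1, 2243: 30 days (November has 30).
Dec 1, 2243 → Jan 1, 2244: 31 days (December has 31).
Jan 1, 2244 → Feb 1, 2244: 31 days (January has 31).
Feb 1, 2244 → Mar 1, 2244: 29 days (February has 29).
Mar 1, 2244 → Mar 8, 2244: 7 days.
Total: 738 days.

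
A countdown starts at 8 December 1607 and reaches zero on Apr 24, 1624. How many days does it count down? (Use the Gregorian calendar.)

5982

Dec 8, 1607 → Dec 8, 1608: 366 days (Feb 29, 1608 is in that span).
Dec 8, 1608 → Dec 8, 1609: 365 days.
Dec 8, 1609 → Dec 8, 1610: 365 days.
Dec 8, 1610 → Dec 8, 1611: 365 days.
Dec 8, 1611 → Dec 8, 1612: 366 days (Feb 29, 1612 is in that span).
Dec 8, 1612 → Dec 8, 1613: 365 days.
Dec 8, 1613 → Dec 8, 1614: 365 days.
Dec 8, 1614 → Dec 8, 1615: 365 days.
Dec 8, 1615 → Dec 8, 1616: 366 days (Feb 29, 1616 is in that span).
Dec 8, 1616 → Dec 8, 1617: 365 days.
Dec 8, 1617 → Dec 8, 1618: 365 days.
Dec 8, 1618 → Dec 8, 1619: 365 days.
Dec 8, 1619 → Dec 8, 1620: 366 days (Feb 29, 1620 is in that span).
Dec 8, 1620 → Dec 8, 1621: 365 days.
Dec 8, 1621 → Dec 8, 1622: 365 days.
Dec 8, 1622 → Dec 8, 1623: 365 days.
Dec 8, 1623 → Jan 8, 1624: 31 days (December has 31).
Jan 8, 1624 → Feb 8, 1624: 31 days (January has 31).
Feb 8, 1624 → Mar 8, 1624: 29 days (February has 29).
Mar 8, 1624 → Apr 8, 1624: 31 days (March has 31).
Apr 8, 1624 → Apr 24, 1624: 16 days.
Total: 5982 days.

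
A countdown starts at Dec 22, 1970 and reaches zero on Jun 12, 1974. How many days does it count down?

Dec 22, 1970 → Dec 22, 1971: 365 days.
Dec 22, 1971 → Dec 22, 1972: 366 days (Feb 29, 1972 is in that span).
Dec 22, 1972 → Dec 22, 1973: 365 days.
Dec 22, 1973 → Jan 22, 1974: 31 days (December has 31).
Jan 22, 1974 → Feb 22, 1974: 31 days (January has 31).
Feb 22, 1974 → Mar 22, 1974: 28 days (February has 28).
Mar 22, 1974 → Apr 22, 1974: 31 days (March has 31).
Apr 22, 1974 → May 22, 1974: 30 days (April has 30).
May 22, 1974 → Jun 12, 1974: 21 days.
Total: 1268 days.

1268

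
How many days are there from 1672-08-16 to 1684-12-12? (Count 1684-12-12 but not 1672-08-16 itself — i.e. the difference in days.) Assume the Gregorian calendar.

4501

Aug 16, 1672 → Aug 16, 1673: 365 days.
Aug 16, 1673 → Aug 16, 1674: 365 days.
Aug 16, 1674 → Aug 16, 1675: 365 days.
Aug 16, 1675 → Aug 16, 1676: 366 days (Feb 29, 1676 is in that span).
Aug 16, 1676 → Aug 16, 1677: 365 days.
Aug 16, 1677 → Aug 16, 1678: 365 days.
Aug 16, 1678 → Aug 16, 1679: 365 days.
Aug 16, 1679 → Aug 16, 1680: 366 days (Feb 29, 1680 is in that span).
Aug 16, 1680 → Aug 16, 1681: 365 days.
Aug 16, 1681 → Aug 16, 1682: 365 days.
Aug 16, 1682 → Aug 16, 1683: 365 days.
Aug 16, 1683 → Aug 16, 1684: 366 days (Feb 29, 1684 is in that span).
Aug 16, 1684 → Sep 16, 1684: 31 days (August has 31).
Sep 16, 1684 → Oct 16, 1684: 30 days (September has 30).
Oct 16, 1684 → Nov 16, 1684: 31 days (October has 31).
Nov 16, 1684 → Dec 12, 1684: 26 days.
Total: 4501 days.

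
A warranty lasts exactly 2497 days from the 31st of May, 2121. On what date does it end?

April 1, 2128

+365 (one year) → May 31, 2122 (2132 left).
+365 (one year) → May 31, 2123 (1767 left).
+366 (one year; includes Feb 29, 2124) → May 31, 2124 (1401 left).
+365 (one year) → May 31, 2125 (1036 left).
+365 (one year) → May 31, 2126 (671 left).
+365 (one year) → May 31, 2127 (306 left).
May has 31 days: +1 → Jun 1, 2127 (305 left).
Jun has 30 days: +30 → Jul 1, 2127 (275 left).
Jul has 31 days: +31 → Aug 1, 2127 (244 left).
Aug has 31 days: +31 → Sep 1, 2127 (213 left).
Sep has 30 days: +30 → Oct 1, 2127 (183 left).
Oct has 31 days: +31 → Nov 1, 2127 (152 left).
Nov has 30 days: +30 → Dec 1, 2127 (122 left).
Dec has 31 days: +31 → Jan 1, 2128 (91 left).
Jan has 31 days: +31 → Feb 1, 2128 (60 left).
Feb has 29 days: +29 → Mar 1, 2128 (31 left).
Mar has 31 days: +31 → Apr 1, 2128 (0 left).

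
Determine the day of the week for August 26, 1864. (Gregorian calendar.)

Friday

Doomsday rule: the anchor day for the 1800s is Friday. For year 64: 64÷12 = 5 r 4, and 4÷4 = 1, so 5+4+1 = 10.
Friday + 10 ≡ Monday — that's 1864's doomsday.
In August the doomsday date is Aug 8.
Aug 26 is 18 days after Aug 8; 18 mod 7 = 4, so Monday + 4 = Friday.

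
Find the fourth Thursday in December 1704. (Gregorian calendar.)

December 25, 1704

December 1, 1704 is a Monday.
The first Thursday is therefore December 4 (3 days later).
The fourth Thursday is 4 + 3×7 = December 25.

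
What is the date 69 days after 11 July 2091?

Jul has 31 days: +21 → Aug 1, 2091 (48 left).
Aug has 31 days: +31 → Sep 1, 2091 (17 left).
+17 → Sep 18, 2091.

September 18, 2091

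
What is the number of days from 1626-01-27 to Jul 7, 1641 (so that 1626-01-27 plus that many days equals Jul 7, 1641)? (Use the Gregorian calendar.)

Jan 27, 1626 → Jan 27, 1627: 365 days.
Jan 27, 1627 → Jan 27, 1628: 365 days.
Jan 27, 1628 → Jan 27, 1629: 366 days (Feb 29, 1628 is in that span).
Jan 27, 1629 → Jan 27, 1630: 365 days.
Jan 27, 1630 → Jan 27, 1631: 365 days.
Jan 27, 1631 → Jan 27, 1632: 365 days.
Jan 27, 1632 → Jan 27, 1633: 366 days (Feb 29, 1632 is in that span).
Jan 27, 1633 → Jan 27, 1634: 365 days.
Jan 27, 1634 → Jan 27, 1635: 365 days.
Jan 27, 1635 → Jan 27, 1636: 365 days.
Jan 27, 1636 → Jan 27, 1637: 366 days (Feb 29, 1636 is in that span).
Jan 27, 1637 → Jan 27, 1638: 365 days.
Jan 27, 1638 → Jan 27, 1639: 365 days.
Jan 27, 1639 → Jan 27, 1640: 365 days.
Jan 27, 1640 → Jan 27, 1641: 366 days (Feb 29, 1640 is in that span).
Jan 27, 1641 → Feb 27, 1641: 31 days (January has 31).
Feb 27, 1641 → Mar 27, 1641: 28 days (February has 28).
Mar 27, 1641 → Apr 27, 1641: 31 days (March has 31).
Apr 27, 1641 → May 27, 1641: 30 days (April has 30).
May 27, 1641 → Jun 27, 1641: 31 days (May has 31).
Jun 27, 1641 → Jul 7, 1641: 10 days.
Total: 5640 days.

5640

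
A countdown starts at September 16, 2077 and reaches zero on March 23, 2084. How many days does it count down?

Sep 16, 2077 → Sep 16, 2078: 365 days.
Sep 16, 2078 → Sep 16, 2079: 365 days.
Sep 16, 2079 → Sep 16, 2080: 366 days (Feb 29, 2080 is in that span).
Sep 16, 2080 → Sep 16, 2081: 365 days.
Sep 16, 2081 → Sep 16, 2082: 365 days.
Sep 16, 2082 → Sep 16, 2083: 365 days.
Sep 16, 2083 → Oct 16, 2083: 30 days (September has 30).
Oct 16, 2083 → Nov 16, 2083: 31 days (October has 31).
Nov 16, 2083 → Dec 16, 2083: 30 days (November has 30).
Dec 16, 2083 → Jan 16, 2084: 31 days (December has 31).
Jan 16, 2084 → Feb 16, 2084: 31 days (January has 31).
Feb 16, 2084 → Mar 16, 2084: 29 days (February has 29).
Mar 16, 2084 → Mar 23, 2084: 7 days.
Total: 2380 days.

2380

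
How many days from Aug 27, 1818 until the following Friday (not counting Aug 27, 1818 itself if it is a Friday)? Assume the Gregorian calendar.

1

Aug 27, 1818 is a Thursday.
From Thursday to the next Friday is 1 day.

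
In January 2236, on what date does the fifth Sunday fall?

January 31, 2236

January 1, 2236 is a Friday.
The first Sunday is therefore January 3 (2 days later).
The fifth Sunday is 3 + 4×7 = January 31.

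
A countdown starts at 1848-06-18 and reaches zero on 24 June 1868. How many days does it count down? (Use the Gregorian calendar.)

Jun 18, 1848 → Jun 18, 1849: 365 days.
Jun 18, 1849 → Jun 18, 1850: 365 days.
Jun 18, 1850 → Jun 18, 1851: 365 days.
Jun 18, 1851 → Jun 18, 1852: 366 days (Feb 29, 1852 is in that span).
Jun 18, 1852 → Jun 18, 1853: 365 days.
Jun 18, 1853 → Jun 18, 1854: 365 days.
Jun 18, 1854 → Jun 18, 1855: 365 days.
Jun 18, 1855 → Jun 18, 1856: 366 days (Feb 29, 1856 is in that span).
Jun 18, 1856 → Jun 18, 1857: 365 days.
Jun 18, 1857 → Jun 18, 1858: 365 days.
Jun 18, 1858 → Jun 18, 1859: 365 days.
Jun 18, 1859 → Jun 18, 1860: 366 days (Feb 29, 1860 is in that span).
Jun 18, 1860 → Jun 18, 1861: 365 days.
Jun 18, 1861 → Jun 18, 1862: 365 days.
Jun 18, 1862 → Jun 18, 1863: 365 days.
Jun 18, 1863 → Jun 18, 1864: 366 days (Feb 29, 1864 is in that span).
Jun 18, 1864 → Jun 18, 1865: 365 days.
Jun 18, 1865 → Jun 18, 1866: 365 days.
Jun 18, 1866 → Jun 18, 1867: 365 days.
Jun 18, 1867 → Jul 18, 1867: 30 days (June has 30).
Jul 18, 1867 → Aug 18, 1867: 31 days (July has 31).
Aug 18, 1867 → Sep 18, 1867: 31 days (August has 31).
Sep 18, 1867 → Oct 18, 1867: 30 days (September has 30).
Oct 18, 1867 → Nov 18, 1867: 31 days (October has 31).
Nov 18, 1867 → Dec 18, 1867: 30 days (November has 30).
Dec 18, 1867 → Jan 18, 1868: 31 days (December has 31).
Jan 18, 1868 → Feb 18, 1868: 31 days (January has 31).
Feb 18, 1868 → Mar 18, 1868: 29 days (February has 29).
Mar 18, 1868 → Apr 18, 1868: 31 days (March has 31).
Apr 18, 1868 → May 18, 1868: 30 days (April has 30).
May 18, 1868 → Jun 18, 1868: 31 days (May has 31).
Jun 18, 1868 → Jun 24, 1868: 6 days.
Total: 7311 days.

7311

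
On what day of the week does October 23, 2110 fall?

Thursday

January 1, 2110 is a Wednesday.
Jan 1, 2110 → Feb 1, 2110: 31 days (January has 31).
Feb 1, 2110 → Mar 1, 2110: 28 days (February has 28).
Mar 1, 2110 → Apr 1, 2110: 31 days (March has 31).
Apr 1, 2110 → May 1, 2110: 30 days (April has 30).
May 1, 2110 → Jun 1, 2110: 31 days (May has 31).
Jun 1, 2110 → Jul 1, 2110: 30 days (June has 30).
Jul 1, 2110 → Aug 1, 2110: 31 days (July has 31).
Aug 1, 2110 → Sep 1, 2110: 31 days (August has 31).
Sep 1, 2110 → Oct 1, 2110: 30 days (September has 30).
Oct 1, 2110 → Oct 23, 2110: 22 days.
Total: 295 days.
295 mod 7 = 1, so Wednesday + 1 = Thursday.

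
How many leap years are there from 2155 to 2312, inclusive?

Multiples of 4 in [2155,2312]: 40.
Of those, multiples of 100: 2 (not leap unless ÷400).
Multiples of 400: 0.
Leap years = 40 − 2 + 0 = 38.

38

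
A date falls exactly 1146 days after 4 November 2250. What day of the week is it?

Nov 4, 2250 is a Monday.
1146 mod 7 = 5, so 1146 days after a Monday is Monday + 5 = Saturday.

Saturday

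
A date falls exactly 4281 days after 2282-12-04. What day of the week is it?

Friday

Dec 4, 2282 is a Monday.
4281 mod 7 = 4, so 4281 days after a Monday is Monday + 4 = Friday.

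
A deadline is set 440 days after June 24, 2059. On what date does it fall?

+366 (one year; includes Feb 29, 2060) → Jun 24, 2060 (74 left).
Jun has 30 days: +7 → Jul 1, 2060 (67 left).
Jul has 31 days: +31 → Aug 1, 2060 (36 left).
Aug has 31 days: +31 → Sep 1, 2060 (5 left).
+5 → Sep 6, 2060.

September 6, 2060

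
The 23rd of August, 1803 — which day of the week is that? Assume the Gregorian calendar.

Doomsday rule: the anchor day for the 1800s is Friday. For year 03: 3÷12 = 0 r 3, and 3÷4 = 0, so 0+3+0 = 3.
Friday + 3 ≡ Monday — that's 1803's doomsday.
In August the doomsday date is Aug 8.
Aug 23 is 15 days after Aug 8; 15 mod 7 = 1, so Monday + 1 = Tuesday.

Tuesday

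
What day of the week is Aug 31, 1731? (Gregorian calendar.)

Friday

Doomsday rule: the anchor day for the 1700s is Sunday. For year 31: 31÷12 = 2 r 7, and 7÷4 = 1, so 2+7+1 = 10.
Sunday + 10 ≡ Wednesday — that's 1731's doomsday.
In August the doomsday date is Aug 8.
Aug 31 is 23 days after Aug 8; 23 mod 7 = 2, so Wednesday + 2 = Friday.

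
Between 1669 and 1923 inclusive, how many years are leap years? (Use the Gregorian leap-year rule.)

Multiples of 4 in [1669,1923]: 63.
Of those, multiples of 100: 3 (not leap unless ÷400).
Multiples of 400: 0.
Leap years = 63 − 3 + 0 = 60.

60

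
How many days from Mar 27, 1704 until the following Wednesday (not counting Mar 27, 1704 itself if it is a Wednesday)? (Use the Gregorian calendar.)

6

Mar 27, 1704 is a Thursday.
From Thursday to the next Wednesday is 6 days.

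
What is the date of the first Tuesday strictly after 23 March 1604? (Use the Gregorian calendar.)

Mar 23, 1604 is a Tuesday.
From Tuesday to the next Tuesday is 7 days.
Mar 23, 1604 + 7 = Mar 30, 1604.

March 30, 1604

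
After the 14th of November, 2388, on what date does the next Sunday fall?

November 20, 2388

Nov 14, 2388 is a Monday.
From Monday to the next Sunday is 6 days.
Nov 14, 2388 + 6 = Nov 20, 2388.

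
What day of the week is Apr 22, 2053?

Tuesday

Doomsday rule: the anchor day for the 2000s is Tuesday. For year 53: 53÷12 = 4 r 5, and 5÷4 = 1, so 4+5+1 = 10.
Tuesday + 10 ≡ Friday — that's 2053's doomsday.
In April the doomsday date is Apr 4.
Apr 22 is 18 days after Apr 4; 18 mod 7 = 4, so Friday + 4 = Tuesday.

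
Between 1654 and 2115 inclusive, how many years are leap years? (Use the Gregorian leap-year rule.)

Multiples of 4 in [1654,2115]: 115.
Of those, multiples of 100: 5 (not leap unless ÷400).
Multiples of 400: 1.
Leap years = 115 − 5 + 1 = 111.

111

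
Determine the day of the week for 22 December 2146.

Thursday

Doomsday rule: the anchor day for the 2100s is Sunday. For year 46: 46÷12 = 3 r 10, and 10÷4 = 2, so 3+10+2 = 15.
Sunday + 15 ≡ Monday — that's 2146's doomsday.
In December the doomsday date is Dec 12.
Dec 22 is 10 days after Dec 12; 10 mod 7 = 3, so Monday + 3 = Thursday.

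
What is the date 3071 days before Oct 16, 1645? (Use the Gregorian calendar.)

−365 (one year) → Oct 16, 1644 (2706 left).
−366 (one year; includes Feb 29, 1644) → Oct 16, 1643 (2340 left).
−365 (one year) → Oct 16, 1642 (1975 left).
−365 (one year) → Oct 16, 1641 (1610 left).
−365 (one year) → Oct 16, 1640 (1245 left).
−366 (one year; includes Feb 29, 1640) → Oct 16, 1639 (879 left).
−365 (one year) → Oct 16, 1638 (514 left).
−365 (one year) → Oct 16, 1637 (149 left).
−16 → Sep 30, 1637 (end of Sep, 30 days; 133 left).
−30 → Aug 31, 1637 (end of Aug, 31 days; 103 left).
−31 → Jul 31, 1637 (end of Jul, 31 days; 72 left).
−31 → Jun 30, 1637 (end of Jun, 30 days; 41 left).
−30 → May 31, 1637 (end of May, 31 days; 11 left).
−11 → May 20, 1637.

May 20, 1637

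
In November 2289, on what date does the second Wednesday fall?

November 1, 2289 is a Friday.
The first Wednesday is therefore November 6 (5 days later).
The second Wednesday is 6 + 1×7 = November 13.

November 13, 2289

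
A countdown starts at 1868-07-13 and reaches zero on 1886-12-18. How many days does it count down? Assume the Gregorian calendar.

Jul 13, 1868 → Jul 13, 1869: 365 days.
Jul 13, 1869 → Jul 13, 1870: 365 days.
Jul 13, 1870 → Jul 13, 1871: 365 days.
Jul 13, 1871 → Jul 13, 1872: 366 days (Feb 29, 1872 is in that span).
Jul 13, 1872 → Jul 13, 1873: 365 days.
Jul 13, 1873 → Jul 13, 1874: 365 days.
Jul 13, 1874 → Jul 13, 1875: 365 days.
Jul 13, 1875 → Jul 13, 1876: 366 days (Feb 29, 1876 is in that span).
Jul 13, 1876 → Jul 13, 1877: 365 days.
Jul 13, 1877 → Jul 13, 1878: 365 days.
Jul 13, 1878 → Jul 13, 1879: 365 days.
Jul 13, 1879 → Jul 13, 1880: 366 days (Feb 29, 1880 is in that span).
Jul 13, 1880 → Jul 13, 1881: 365 days.
Jul 13, 1881 → Jul 13, 1882: 365 days.
Jul 13, 1882 → Jul 13, 1883: 365 days.
Jul 13, 1883 → Jul 13, 1884: 366 days (Feb 29, 1884 is in that span).
Jul 13, 1884 → Jul 13, 1885: 365 days.
Jul 13, 1885 → Jul 13, 1886: 365 days.
Jul 13, 1886 → Aug 13, 1886: 31 days (July has 31).
Aug 13, 1886 → Sep 13, 1886: 31 days (August has 31).
Sep 13, 1886 → Oct 13, 1886: 30 days (September has 30).
Oct 13, 1886 → Nov 13, 1886: 31 days (October has 31).
Nov 13, 1886 → Dec 13, 1886: 30 days (November has 30).
Dec 13, 1886 → Dec 18, 1886: 5 days.
Total: 6732 days.

6732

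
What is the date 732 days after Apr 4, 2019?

April 5, 2021

+366 (one year; includes Feb 29, 2020) → Apr 4, 2020 (366 left).
Apr has 30 days: +27 → May 1, 2020 (339 left).
May has 31 days: +31 → Jun 1, 2020 (308 left).
Jun has 30 days: +30 → Jul 1, 2020 (278 left).
Jul has 31 days: +31 → Aug 1, 2020 (247 left).
Aug has 31 days: +31 → Sep 1, 2020 (216 left).
Sep has 30 days: +30 → Oct 1, 2020 (186 left).
Oct has 31 days: +31 → Nov 1, 2020 (155 left).
Nov has 30 days: +30 → Dec 1, 2020 (125 left).
Dec has 31 days: +31 → Jan 1, 2021 (94 left).
Jan has 31 days: +31 → Feb 1, 2021 (63 left).
Feb has 28 days: +28 → Mar 1, 2021 (35 left).
Mar has 31 days: +31 → Apr 1, 2021 (4 left).
+4 → Apr 5, 2021.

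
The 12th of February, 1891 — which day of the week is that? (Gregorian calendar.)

Thursday

Doomsday rule: the anchor day for the 1800s is Friday. For year 91: 91÷12 = 7 r 7, and 7÷4 = 1, so 7+7+1 = 15.
Friday + 15 ≡ Saturday — that's 1891's doomsday.
In February the doomsday date is Feb 28 (1891 is not a leap year).
Feb 12 is 16 days before Feb 28; 16 mod 7 = 2, so Saturday − 2 = Thursday.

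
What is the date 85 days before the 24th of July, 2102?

April 30, 2102

−24 → Jun 30, 2102 (end of Jun, 30 days; 61 left).
−30 → May 31, 2102 (end of May, 31 days; 31 left).
−31 → Apr 30, 2102 (end of Apr, 30 days; 0 left).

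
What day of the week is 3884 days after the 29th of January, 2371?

First find the weekday of Jan 29, 2371. Doomsday rule: the anchor day for the 2300s is Wednesday. For year 71: 71÷12 = 5 r 11, and 11÷4 = 2, so 5+11+2 = 18.
Wednesday + 18 ≡ Sunday — that's 2371's doomsday.
In January the doomsday date is Jan 3 (2371 is not a leap year).
Jan 29 is 26 days after Jan 3; 26 mod 7 = 5, so Sunday + 5 = Friday.
3884 mod 7 = 6, so 3884 days after a Friday is Friday + 6 = Thursday.

Thursday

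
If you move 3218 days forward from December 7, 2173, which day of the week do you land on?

Dec 7, 2173 is a Tuesday.
3218 mod 7 = 5, so 3218 days after a Tuesday is Tuesday + 5 = Sunday.

Sunday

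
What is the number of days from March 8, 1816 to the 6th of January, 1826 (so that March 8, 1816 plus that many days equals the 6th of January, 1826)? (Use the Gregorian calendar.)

3591

Mar 8, 1816 → Mar 8, 1817: 365 days.
Mar 8, 1817 → Mar 8, 1818: 365 days.
Mar 8, 1818 → Mar 8, 1819: 365 days.
Mar 8, 1819 → Mar 8, 1820: 366 days (Feb 29, 1820 is in that span).
Mar 8, 1820 → Mar 8, 1821: 365 days.
Mar 8, 1821 → Mar 8, 1822: 365 days.
Mar 8, 1822 → Mar 8, 1823: 365 days.
Mar 8, 1823 → Mar 8, 1824: 366 days (Feb 29, 1824 is in that span).
Mar 8, 1824 → Mar 8, 1825: 365 days.
Mar 8, 1825 → Apr 8, 1825: 31 days (March has 31).
Apr 8, 1825 → May 8, 1825: 30 days (April has 30).
May 8, 1825 → Jun 8, 1825: 31 days (May has 31).
Jun 8, 1825 → Jul 8, 1825: 30 days (June has 30).
Jul 8, 1825 → Aug 8, 1825: 31 days (July has 31).
Aug 8, 1825 → Sep 8, 1825: 31 days (August has 31).
Sep 8, 1825 → Oct 8, 1825: 30 days (September has 30).
Oct 8, 1825 → Nov 8, 1825: 31 days (October has 31).
Nov 8, 1825 → Dec 8, 1825: 30 days (November has 30).
Dec 8, 1825 → Jan 6, 1826: 29 days.
Total: 3591 days.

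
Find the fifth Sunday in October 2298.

October 1, 2298 is a Saturday.
The first Sunday is therefore October 2 (1 days later).
The fifth Sunday is 2 + 4×7 = October 30.

October 30, 2298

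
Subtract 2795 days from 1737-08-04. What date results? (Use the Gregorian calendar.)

December 9, 1729

−365 (one year) → Aug 4, 1736 (2430 left).
−366 (one year; includes Feb 29, 1736) → Aug 4, 1735 (2064 left).
−365 (one year) → Aug 4, 1734 (1699 left).
−365 (one year) → Aug 4, 1733 (1334 left).
−365 (one year) → Aug 4, 1732 (969 left).
−366 (one year; includes Feb 29, 1732) → Aug 4, 1731 (603 left).
−365 (one year) → Aug 4, 1730 (238 left).
−4 → Jul 31, 1730 (end of Jul, 31 days; 234 left).
−31 → Jun 30, 1730 (end of Jun, 30 days; 203 left).
−30 → May 31, 1730 (end of May, 31 days; 173 left).
−31 → Apr 30, 1730 (end of Apr, 30 days; 142 left).
−30 → Mar 31, 1730 (end of Mar, 31 days; 112 left).
−31 → Feb 28, 1730 (end of Feb, 28 days; 81 left).
−28 → Jan 31, 1730 (end of Jan, 31 days; 53 left).
−31 → Dec 31, 1729 (end of Dec, 31 days; 22 left).
−22 → Dec 9, 1729.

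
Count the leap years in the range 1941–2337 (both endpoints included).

Multiples of 4 in [1941,2337]: 99.
Of those, multiples of 100: 4 (not leap unless ÷400).
Multiples of 400: 1.
Leap years = 99 − 4 + 1 = 96.

96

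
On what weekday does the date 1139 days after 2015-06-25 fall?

Tuesday

First find the weekday of Jun 25, 2015. Doomsday rule: the anchor day for the 2000s is Tuesday. For year 15: 15÷12 = 1 r 3, and 3÷4 = 0, so 1+3+0 = 4.
Tuesday + 4 ≡ Saturday — that's 2015's doomsday.
In June the doomsday date is Jun 6.
Jun 25 is 19 days after Jun 6; 19 mod 7 = 5, so Saturday + 5 = Thursday.
1139 mod 7 = 5, so 1139 days after a Thursday is Thursday + 5 = Tuesday.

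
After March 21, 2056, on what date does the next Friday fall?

Mar 21, 2056 is a Tuesday.
From Tuesday to the next Friday is 3 days.
Mar 21, 2056 + 3 = Mar 24, 2056.

March 24, 2056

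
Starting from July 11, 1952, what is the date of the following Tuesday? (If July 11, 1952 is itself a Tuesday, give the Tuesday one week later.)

Jul 11, 1952 is a Friday.
From Friday to the next Tuesday is 4 days.
Jul 11, 1952 + 4 = Jul 15, 1952.

July 15, 1952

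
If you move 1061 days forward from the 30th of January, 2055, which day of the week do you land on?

Jan 30, 2055 is a Saturday.
1061 mod 7 = 4, so 1061 days after a Saturday is Saturday + 4 = Wednesday.

Wednesday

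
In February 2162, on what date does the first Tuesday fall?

February 2, 2162

February 1, 2162 is a Monday.
The first Tuesday is therefore February 2 (1 days later).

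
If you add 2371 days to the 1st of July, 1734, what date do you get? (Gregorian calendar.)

+365 (one year) → Jul 1, 1735 (2006 left).
+366 (one year; includes Feb 29, 1736) → Jul 1, 1736 (1640 left).
+365 (one year) → Jul 1, 1737 (1275 left).
+365 (one year) → Jul 1, 1738 (910 left).
+365 (one year) → Jul 1, 1739 (545 left).
+366 (one year; includes Feb 29, 1740) → Jul 1, 1740 (179 left).
Jul has 31 days: +31 → Aug 1, 1740 (148 left).
Aug has 31 days: +31 → Sep 1, 1740 (117 left).
Sep has 30 days: +30 → Oct 1, 1740 (87 left).
Oct has 31 days: +31 → Nov 1, 1740 (56 left).
Nov has 30 days: +30 → Dec 1, 1740 (26 left).
+26 → Dec 27, 1740.

December 27, 1740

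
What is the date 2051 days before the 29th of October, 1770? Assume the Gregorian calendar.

March 18, 1765

−365 (one year) → Oct 29, 1769 (1686 left).
−365 (one year) → Oct 29, 1768 (1321 left).
−366 (one year; includes Feb 29, 1768) → Oct 29, 1767 (955 left).
−365 (one year) → Oct 29, 1766 (590 left).
−365 (one year) → Oct 29, 1765 (225 left).
−29 → Sep 30, 1765 (end of Sep, 30 days; 196 left).
−30 → Aug 31, 1765 (end of Aug, 31 days; 166 left).
−31 → Jul 31, 1765 (end of Jul, 31 days; 135 left).
−31 → Jun 30, 1765 (end of Jun, 30 days; 104 left).
−30 → May 31, 1765 (end of May, 31 days; 74 left).
−31 → Apr 30, 1765 (end of Apr, 30 days; 43 left).
−30 → Mar 31, 1765 (end of Mar, 31 days; 13 left).
−13 → Mar 18, 1765.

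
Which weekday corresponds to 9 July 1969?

Wednesday

Doomsday rule: the anchor day for the 1900s is Wednesday. For year 69: 69÷12 = 5 r 9, and 9÷4 = 2, so 5+9+2 = 16.
Wednesday + 16 ≡ Friday — that's 1969's doomsday.
In July the doomsday date is Jul 11.
Jul 9 is 2 days before Jul 11; 2 mod 7 = 2, so Friday − 2 = Wednesday.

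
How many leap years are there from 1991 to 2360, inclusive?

Multiples of 4 in [1991,2360]: 93.
Of those, multiples of 100: 4 (not leap unless ÷400).
Multiples of 400: 1.
Leap years = 93 − 4 + 1 = 90.

90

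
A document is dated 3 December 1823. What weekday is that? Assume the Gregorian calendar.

Wednesday

Doomsday rule: the anchor day for the 1800s is Friday. For year 23: 23÷12 = 1 r 11, and 11÷4 = 2, so 1+11+2 = 14.
Friday + 14 ≡ Friday — that's 1823's doomsday.
In December the doomsday date is Dec 12.
Dec 3 is 9 days before Dec 12; 9 mod 7 = 2, so Friday − 2 = Wednesday.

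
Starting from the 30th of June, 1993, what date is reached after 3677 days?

+365 (one year) → Jun 30, 1994 (3312 left).
+365 (one year) → Jun 30, 1995 (2947 left).
+366 (one year; includes Feb 29, 1996) → Jun 30, 1996 (2581 left).
+365 (one year) → Jun 30, 1997 (2216 left).
+365 (one year) → Jun 30, 1998 (1851 left).
+365 (one year) → Jun 30, 1999 (1486 left).
+366 (one year; includes Feb 29, 2000) → Jun 30, 2000 (1120 left).
+365 (one year) → Jun 30, 2001 (755 left).
+365 (one year) → Jun 30, 2002 (390 left).
Jun has 30 days: +1 → Jul 1, 2002 (389 left).
Jul has 31 days: +31 → Aug 1, 2002 (358 left).
Aug has 31 days: +31 → Sep 1, 2002 (327 left).
Sep has 30 days: +30 → Oct 1, 2002 (297 left).
Oct has 31 days: +31 → Nov 1, 2002 (266 left).
Nov has 30 days: +30 → Dec 1, 2002 (236 left).
Dec has 31 days: +31 → Jan 1, 2003 (205 left).
Jan has 31 days: +31 → Feb 1, 2003 (174 left).
Feb has 28 days: +28 → Mar 1, 2003 (146 left).
Mar has 31 days: +31 → Apr 1, 2003 (115 left).
Apr has 30 days: +30 → May 1, 2003 (85 left).
May has 31 days: +31 → Jun 1, 2003 (54 left).
Jun has 30 days: +30 → Jul 1, 2003 (24 left).
+24 → Jul 25, 2003.

July 25, 2003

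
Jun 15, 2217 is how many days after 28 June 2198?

6926

Jun 28, 2198 → Jun 28, 2199: 365 days.
Jun 28, 2199 → Jun 28, 2200: 365 days.
Jun 28, 2200 → Jun 28, 2201: 365 days.
Jun 28, 2201 → Jun 28, 2202: 365 days.
Jun 28, 2202 → Jun 28, 2203: 365 days.
Jun 28, 2203 → Jun 28, 2204: 366 days (Feb 29, 2204 is in that span).
Jun 28, 2204 → Jun 28, 2205: 365 days.
Jun 28, 2205 → Jun 28, 2206: 365 days.
Jun 28, 2206 → Jun 28, 2207: 365 days.
Jun 28, 2207 → Jun 28, 2208: 366 days (Feb 29, 2208 is in that span).
Jun 28, 2208 → Jun 28, 2209: 365 days.
Jun 28, 2209 → Jun 28, 2210: 365 days.
Jun 28, 2210 → Jun 28, 2211: 365 days.
Jun 28, 2211 → Jun 28, 2212: 366 days (Feb 29, 2212 is in that span).
Jun 28, 2212 → Jun 28, 2213: 365 days.
Jun 28, 2213 → Jun 28, 2214: 365 days.
Jun 28, 2214 → Jun 28, 2215: 365 days.
Jun 28, 2215 → Jun 28, 2216: 366 days (Feb 29, 2216 is in that span).
Jun 28, 2216 → Jul 28, 2216: 30 days (June has 30).
Jul 28, 2216 → Aug 28, 2216: 31 days (July has 31).
Aug 28, 2216 → Sep 28, 2216: 31 days (August has 31).
Sep 28, 2216 → Oct 28, 2216: 30 days (September has 30).
Oct 28, 2216 → Nov 28, 2216: 31 days (October has 31).
Nov 28, 2216 → Dec 28, 2216: 30 days (November has 30).
Dec 28, 2216 → Jan 28, 2217: 31 days (December has 31).
Jan 28, 2217 → Feb 28, 2217: 31 days (January has 31).
Feb 28, 2217 → Mar 28, 2217: 28 days (February has 28).
Mar 28, 2217 → Apr 28, 2217: 31 days (March has 31).
Apr 28, 2217 → May 28, 2217: 30 days (April has 30).
May 28, 2217 → Jun 15, 2217: 18 days.
Total: 6926 days.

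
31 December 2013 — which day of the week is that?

January 1, 2013 is a Tuesday.
Jan 1, 2013 → Feb 1, 2013: 31 days (January has 31).
Feb 1, 2013 → Mar 1, 2013: 28 days (February has 28).
Mar 1, 2013 → Apr 1, 2013: 31 days (March has 31).
Apr 1, 2013 → May 1, 2013: 30 days (April has 30).
May 1, 2013 → Jun 1, 2013: 31 days (May has 31).
Jun 1, 2013 → Jul 1, 2013: 30 days (June has 30).
Jul 1, 2013 → Aug 1, 2013: 31 days (July has 31).
Aug 1, 2013 → Sep 1, 2013: 31 days (August has 31).
Sep 1, 2013 → Oct 1, 2013: 30 days (September has 30).
Oct 1, 2013 → Nov 1, 2013: 31 days (October has 31).
Nov 1, 2013 → Dec 1, 2013: 30 days (November has 30).
Dec 1, 2013 → Dec 31, 2013: 30 days.
Total: 364 days.
364 mod 7 = 0, so Tuesday + 0 = Tuesday.

Tuesday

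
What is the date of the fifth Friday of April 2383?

April 1, 2383 is a Friday.
The first Friday is therefore April 1 (same day).
The fifth Friday is 1 + 4×7 = April 29.

April 29, 2383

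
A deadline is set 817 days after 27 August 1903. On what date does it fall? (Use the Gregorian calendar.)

+366 (one year; includes Feb 29, 1904) → Aug 27, 1904 (451 left).
+365 (one year) → Aug 27, 1905 (86 left).
Aug has 31 days: +5 → Sep 1, 1905 (81 left).
Sep has 30 days: +30 → Oct 1, 1905 (51 left).
Oct has 31 days: +31 → Nov 1, 1905 (20 left).
+20 → Nov 21, 1905.

November 21, 1905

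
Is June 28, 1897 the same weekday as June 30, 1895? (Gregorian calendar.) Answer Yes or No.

No

From Jun 30, 1895 to Jun 28, 1897 is 729 days.
729 mod 7 = 1, so they are different weekdays.
(Jun 30, 1895 is a Sunday; Jun 28, 1897 is a Monday.)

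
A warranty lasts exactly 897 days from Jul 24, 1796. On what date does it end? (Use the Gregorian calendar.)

January 7, 1799

+365 (one year) → Jul 24, 1797 (532 left).
+365 (one year) → Jul 24, 1798 (167 left).
Jul has 31 days: +8 → Aug 1, 1798 (159 left).
Aug has 31 days: +31 → Sep 1, 1798 (128 left).
Sep has 30 days: +30 → Oct 1, 1798 (98 left).
Oct has 31 days: +31 → Nov 1, 1798 (67 left).
Nov has 30 days: +30 → Dec 1, 1798 (37 left).
Dec has 31 days: +31 → Jan 1, 1799 (6 left).
+6 → Jan 7, 1799.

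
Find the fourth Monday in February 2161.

February 1, 2161 is a Sunday.
The first Monday is therefore February 2 (1 days later).
The fourth Monday is 2 + 3×7 = February 23.

February 23, 2161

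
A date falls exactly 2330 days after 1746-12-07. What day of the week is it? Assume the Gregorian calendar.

Tuesday

First find the weekday of Dec 7, 1746. Doomsday rule: the anchor day for the 1700s is Sunday. For year 46: 46÷12 = 3 r 10, and 10÷4 = 2, so 3+10+2 = 15.
Sunday + 15 ≡ Monday — that's 1746's doomsday.
In December the doomsday date is Dec 12.
Dec 7 is 5 days before Dec 12; 5 mod 7 = 5, so Monday − 5 = Wednesday.
2330 mod 7 = 6, so 2330 days after a Wednesday is Wednesday + 6 = Tuesday.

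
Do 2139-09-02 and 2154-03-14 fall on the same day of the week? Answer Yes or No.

From Sep 2, 2139 to Mar 14, 2154 is 5307 days.
5307 mod 7 = 1, so they are different weekdays.
(Sep 2, 2139 is a Wednesday; Mar 14, 2154 is a Thursday.)

No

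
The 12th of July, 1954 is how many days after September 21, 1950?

Sep 21, 1950 → Sep 21, 1951: 365 days.
Sep 21, 1951 → Sep 21, 1952: 366 days (Feb 29, 1952 is in that span).
Sep 21, 1952 → Sep 21, 1953: 365 days.
Sep 21, 1953 → Oct 21, 1953: 30 days (September has 30).
Oct 21, 1953 → Nov 21, 1953: 31 days (October has 31).
Nov 21, 1953 → Dec 21, 1953: 30 days (November has 30).
Dec 21, 1953 → Jan 21, 1954: 31 days (December has 31).
Jan 21, 1954 → Feb 21, 1954: 31 days (January has 31).
Feb 21, 1954 → Mar 21, 1954: 28 days (February has 28).
Mar 21, 1954 → Apr 21, 1954: 31 days (March has 31).
Apr 21, 1954 → May 21, 1954: 30 days (April has 30).
May 21, 1954 → Jun 21, 1954: 31 days (May has 31).
Jun 21, 1954 → Jul 12, 1954: 21 days.
Total: 1390 days.

1390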